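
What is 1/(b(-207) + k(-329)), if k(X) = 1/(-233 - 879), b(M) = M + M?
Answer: -1112/460369 ≈ -0.0024155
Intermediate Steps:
b(M) = 2*M
k(X) = -1/1112 (k(X) = 1/(-1112) = -1/1112)
1/(b(-207) + k(-329)) = 1/(2*(-207) - 1/1112) = 1/(-414 - 1/1112) = 1/(-460369/1112) = -1112/460369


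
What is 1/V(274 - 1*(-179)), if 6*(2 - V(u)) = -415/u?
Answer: 2718/5851 ≈ 0.46454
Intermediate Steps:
V(u) = 2 + 415/(6*u) (V(u) = 2 - (-415)/(6*u) = 2 + 415/(6*u))
1/V(274 - 1*(-179)) = 1/(2 + 415/(6*(274 - 1*(-179)))) = 1/(2 + 415/(6*(274 + 179))) = 1/(2 + (415/6)/453) = 1/(2 + (415/6)*(1/453)) = 1/(2 + 415/2718) = 1/(5851/2718) = 2718/5851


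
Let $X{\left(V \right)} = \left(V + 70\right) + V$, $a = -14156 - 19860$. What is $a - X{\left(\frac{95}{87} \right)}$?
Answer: $- \frac{2965672}{87} \approx -34088.0$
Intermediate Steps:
$a = -34016$ ($a = -14156 - 19860 = -34016$)
$X{\left(V \right)} = 70 + 2 V$ ($X{\left(V \right)} = \left(70 + V\right) + V = 70 + 2 V$)
$a - X{\left(\frac{95}{87} \right)} = -34016 - \left(70 + 2 \cdot \frac{95}{87}\right) = -34016 - \left(70 + \frac{190}{87}\right) = -34016 - \frac{6280}{87} = - \frac{2965672}{87}$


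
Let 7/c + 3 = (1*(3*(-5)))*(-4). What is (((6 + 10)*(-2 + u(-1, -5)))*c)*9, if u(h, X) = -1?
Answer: -1008/19 ≈ -53.053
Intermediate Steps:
c = 7/57 (c = 7/(-3 + (1*(3*(-5)))*(-4)) = 7/(-3 + (1*(-15))*(-4)) = 7/(-3 - 15*(-4)) = 7/(-3 + 60) = 7/57 ≈ 0.12281)
(((6 + 10)*(-2 + u(-1, -5)))*c)*9 = (((6 + 10)*(-2 - 1))*(7/57))*9 = ((16*(-3))*(7/57))*9 = -48*7/57*9 = -112/19*9 = -1008/19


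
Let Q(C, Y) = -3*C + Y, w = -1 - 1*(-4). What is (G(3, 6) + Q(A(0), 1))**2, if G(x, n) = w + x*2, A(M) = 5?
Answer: 25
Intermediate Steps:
w = 3 (w = -1 + 4 = 3)
Q(C, Y) = Y - 3*C
G(x, n) = 3 + 2*x (G(x, n) = 3 + x*2 = 3 + 2*x)
(G(3, 6) + Q(A(0), 1))**2 = ((3 + 2*3) + (1 - 3*5))**2 = ((3 + 6) + (1 - 15))**2 = (9 - 14)**2 = (-5)**2 = 25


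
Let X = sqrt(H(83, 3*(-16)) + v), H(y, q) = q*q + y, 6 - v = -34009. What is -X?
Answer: -sqrt(36402) ≈ -190.79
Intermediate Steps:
v = 34015 (v = 6 - 1*(-34009) = 6 + 34009 = 34015)
H(y, q) = y + q**2 (H(y, q) = q**2 + y = y + q**2)
X = sqrt(36402) (X = sqrt((83 + (3*(-16))**2) + 34015) = sqrt((83 + (-48)**2) + 34015) = sqrt((83 + 2304) + 34015) = sqrt(2387 + 34015) = sqrt(36402) ≈ 190.79)
-X = -sqrt(36402)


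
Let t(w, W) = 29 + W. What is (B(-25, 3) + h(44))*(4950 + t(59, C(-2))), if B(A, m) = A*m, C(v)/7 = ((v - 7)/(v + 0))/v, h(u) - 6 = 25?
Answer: -218383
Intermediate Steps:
h(u) = 31 (h(u) = 6 + 25 = 31)
C(v) = 7*(-7 + v)/v² (C(v) = 7*(((v - 7)/(v + 0))/v) = 7*(((-7 + v)/v)/v) = 7*((-7 + v)/v²) = 7*(-7 + v)/v²)
(B(-25, 3) + h(44))*(4950 + t(59, C(-2))) = (-25*3 + 31)*(4950 + (29 + 7*(-7 - 2)/(-2)²)) = (-75 + 31)*(4950 + (29 + 7*(¼)*(-9))) = -44*(4950 + (29 - 63/4)) = -44*(4950 + 53/4) = -44*19853/4 = -218383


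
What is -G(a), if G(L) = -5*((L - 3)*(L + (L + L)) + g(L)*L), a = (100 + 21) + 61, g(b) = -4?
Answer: 485030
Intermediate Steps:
a = 182 (a = 121 + 61 = 182)
G(L) = 20*L - 15*L*(-3 + L) (G(L) = -5*((L - 3)*(L + (L + L)) - 4*L) = -5*((-3 + L)*(L + 2*L) - 4*L) = -5*((-3 + L)*(3*L) - 4*L) = -5*(3*L*(-3 + L) - 4*L) = -5*(-4*L + 3*L*(-3 + L)) = 20*L - 15*L*(-3 + L))
-G(a) = -5*182*(13 - 3*182) = -5*182*(13 - 546) = -5*182*(-533) = -1*(-485030) = 485030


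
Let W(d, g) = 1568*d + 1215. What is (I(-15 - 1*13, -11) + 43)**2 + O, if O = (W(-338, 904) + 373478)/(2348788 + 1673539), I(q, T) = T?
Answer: 4118707557/4022327 ≈ 1024.0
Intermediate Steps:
W(d, g) = 1215 + 1568*d
O = -155291/4022327 (O = ((1215 + 1568*(-338)) + 373478)/(2348788 + 1673539) = ((1215 - 529984) + 373478)/4022327 = (-528769 + 373478)*(1/4022327) = -155291*1/4022327 = -155291/4022327 ≈ -0.038607)
(I(-15 - 1*13, -11) + 43)**2 + O = (-11 + 43)**2 - 155291/4022327 = 32**2 - 155291/4022327 = 1024 - 155291/4022327 = 4118707557/4022327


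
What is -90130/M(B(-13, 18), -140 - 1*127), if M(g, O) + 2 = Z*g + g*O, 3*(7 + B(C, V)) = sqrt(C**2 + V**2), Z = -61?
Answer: 465205995/1419247 + 22171980*sqrt(493)/1419247 ≈ 674.66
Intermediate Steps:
B(C, V) = -7 + sqrt(C**2 + V**2)/3
M(g, O) = -2 - 61*g + O*g (M(g, O) = -2 + (-61*g + g*O) = -2 + (-61*g + O*g) = -2 - 61*g + O*g)
-90130/M(B(-13, 18), -140 - 1*127) = -90130/(-2 - 61*(-7 + sqrt((-13)**2 + 18**2)/3) + (-140 - 1*127)*(-7 + sqrt((-13)**2 + 18**2)/3)) = -90130/(-2 - 61*(-7 + sqrt(169 + 324)/3) + (-140 - 127)*(-7 + sqrt(169 + 324)/3)) = -90130/(-2 - 61*(-7 + sqrt(493)/3) - 267*(-7 + sqrt(493)/3)) = -90130/(-2 + (427 - 61*sqrt(493)/3) + (1869 - 89*sqrt(493))) = -90130/(2294 - 328*sqrt(493)/3)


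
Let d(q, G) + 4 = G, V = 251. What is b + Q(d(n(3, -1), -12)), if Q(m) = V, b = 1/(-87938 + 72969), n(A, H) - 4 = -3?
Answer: 3757218/14969 ≈ 251.00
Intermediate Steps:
n(A, H) = 1 (n(A, H) = 4 - 3 = 1)
d(q, G) = -4 + G
b = -1/14969 (b = 1/(-14969) = -1/14969 ≈ -6.6805e-5)
Q(m) = 251
b + Q(d(n(3, -1), -12)) = -1/14969 + 251 = 3757218/14969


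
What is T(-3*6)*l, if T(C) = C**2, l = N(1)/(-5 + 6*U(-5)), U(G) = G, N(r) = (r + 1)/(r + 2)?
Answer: -216/35 ≈ -6.1714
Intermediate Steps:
N(r) = (1 + r)/(2 + r)
l = -2/105 (l = ((1 + 1)/(2 + 1))/(-5 + 6*(-5)) = (2/3)/(-5 - 30) = ((1/3)*2)/(-35) = (2/3)*(-1/35) = -2/105 ≈ -0.019048)
T(-3*6)*l = (-3*6)**2*(-2/105) = (-18)**2*(-2/105) = 324*(-2/105) = -216/35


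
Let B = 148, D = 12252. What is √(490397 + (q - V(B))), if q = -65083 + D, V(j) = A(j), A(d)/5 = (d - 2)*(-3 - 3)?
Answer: √441946 ≈ 664.79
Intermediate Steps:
A(d) = 60 - 30*d (A(d) = 5*((d - 2)*(-3 - 3)) = 5*((-2 + d)*(-6)) = 5*(12 - 6*d) = 60 - 30*d)
V(j) = 60 - 30*j
q = -52831 (q = -65083 + 12252 = -52831)
√(490397 + (q - V(B))) = √(490397 + (-52831 - (60 - 30*148))) = √(490397 + (-52831 - (60 - 4440))) = √(490397 + (-52831 - 1*(-4380))) = √(490397 + (-52831 + 4380)) = √(490397 - 48451) = √441946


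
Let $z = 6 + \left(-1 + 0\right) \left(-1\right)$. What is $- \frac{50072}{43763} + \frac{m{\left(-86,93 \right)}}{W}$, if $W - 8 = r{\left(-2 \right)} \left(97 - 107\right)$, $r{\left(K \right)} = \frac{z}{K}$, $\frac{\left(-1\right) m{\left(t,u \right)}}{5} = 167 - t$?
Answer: $- \frac{57513291}{1881809} \approx -30.563$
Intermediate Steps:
$z = 7$ ($z = 6 - -1 = 6 + 1 = 7$)
$m{\left(t,u \right)} = -835 + 5 t$ ($m{\left(t,u \right)} = - 5 \left(167 - t\right) = -835 + 5 t$)
$r{\left(K \right)} = \frac{7}{K}$
$W = 43$ ($W = 8 + \frac{7}{-2} \left(97 - 107\right) = 8 + 7 \left(- \frac{1}{2}\right) \left(-10\right) = 8 - -35 = 8 + 35 = 43$)
$- \frac{50072}{43763} + \frac{m{\left(-86,93 \right)}}{W} = - \frac{50072}{43763} + \frac{-835 + 5 \left(-86\right)}{43} = \left(-50072\right) \frac{1}{43763} + \left(-835 - 430\right) \frac{1}{43} = - \frac{50072}{43763} - \frac{1265}{43} = - \frac{57513291}{1881809}$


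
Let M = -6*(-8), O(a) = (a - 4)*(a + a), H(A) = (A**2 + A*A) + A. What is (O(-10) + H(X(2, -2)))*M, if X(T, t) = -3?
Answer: 14160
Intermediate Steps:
H(A) = A + 2*A**2 (H(A) = (A**2 + A**2) + A = 2*A**2 + A = A + 2*A**2)
O(a) = 2*a*(-4 + a) (O(a) = (-4 + a)*(2*a) = 2*a*(-4 + a))
M = 48
(O(-10) + H(X(2, -2)))*M = (2*(-10)*(-4 - 10) - 3*(1 + 2*(-3)))*48 = (2*(-10)*(-14) - 3*(1 - 6))*48 = (280 - 3*(-5))*48 = (280 + 15)*48 = 295*48 = 14160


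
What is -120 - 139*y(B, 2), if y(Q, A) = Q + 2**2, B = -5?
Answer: 19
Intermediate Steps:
y(Q, A) = 4 + Q (y(Q, A) = Q + 4 = 4 + Q)
-120 - 139*y(B, 2) = -120 - 139*(4 - 5) = -120 - 139*(-1) = -120 + 139 = 19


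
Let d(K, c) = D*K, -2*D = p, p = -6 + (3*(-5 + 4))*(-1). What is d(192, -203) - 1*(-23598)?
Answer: 23886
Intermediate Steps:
p = -3 (p = -6 + (3*(-1))*(-1) = -6 - 3*(-1) = -6 + 3 = -3)
D = 3/2 (D = -1/2*(-3) = 3/2 ≈ 1.5000)
d(K, c) = 3*K/2
d(192, -203) - 1*(-23598) = (3/2)*192 - 1*(-23598) = 288 + 23598 = 23886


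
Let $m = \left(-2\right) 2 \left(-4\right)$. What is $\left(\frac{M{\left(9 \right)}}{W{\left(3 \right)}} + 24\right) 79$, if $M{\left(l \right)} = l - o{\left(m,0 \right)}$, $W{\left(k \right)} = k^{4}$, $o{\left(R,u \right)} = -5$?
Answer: $\frac{154682}{81} \approx 1909.7$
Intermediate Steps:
$m = 16$ ($m = \left(-4\right) \left(-4\right) = 16$)
$M{\left(l \right)} = 5 + l$ ($M{\left(l \right)} = l - -5 = l + 5 = 5 + l$)
$\left(\frac{M{\left(9 \right)}}{W{\left(3 \right)}} + 24\right) 79 = \left(\frac{5 + 9}{3^{4}} + 24\right) 79 = \left(\frac{14}{81} + 24\right) 79 = \frac{1958}{81} \cdot 79 = \frac{154682}{81}$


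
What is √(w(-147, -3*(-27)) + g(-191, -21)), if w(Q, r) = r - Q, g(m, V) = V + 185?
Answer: 14*√2 ≈ 19.799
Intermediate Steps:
g(m, V) = 185 + V
√(w(-147, -3*(-27)) + g(-191, -21)) = √((-3*(-27) - 1*(-147)) + (185 - 21)) = √((81 + 147) + 164) = √(228 + 164) = √392 = 14*√2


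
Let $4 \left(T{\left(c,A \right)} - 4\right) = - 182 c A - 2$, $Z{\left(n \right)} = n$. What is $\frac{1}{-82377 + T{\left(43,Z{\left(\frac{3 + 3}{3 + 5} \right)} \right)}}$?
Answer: $- \frac{8}{670727} \approx -1.1927 \cdot 10^{-5}$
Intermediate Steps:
$T{\left(c,A \right)} = \frac{7}{2} - \frac{91 A c}{2}$ ($T{\left(c,A \right)} = 4 + \frac{- 182 c A - 2}{4} = 4 + \frac{- 182 A c - 2}{4} = 4 + \frac{-2 - 182 A c}{4} = 4 - \left(\frac{1}{2} + \frac{91 A c}{2}\right) = \frac{7}{2} - \frac{91 A c}{2}$)
$\frac{1}{-82377 + T{\left(43,Z{\left(\frac{3 + 3}{3 + 5} \right)} \right)}} = \frac{1}{-82377 + \left(\frac{7}{2} - \frac{91}{2} \frac{3 + 3}{3 + 5} \cdot 43\right)} = \frac{1}{-82377 + \left(\frac{7}{2} - \frac{91}{2} \cdot \frac{6}{8} \cdot 43\right)} = \frac{1}{-82377 + \left(\frac{7}{2} - \frac{91}{2} \cdot 6 \cdot \frac{1}{8} \cdot 43\right)} = \frac{1}{-82377 + \left(\frac{7}{2} - \frac{273}{8} \cdot 43\right)} = \frac{1}{-82377 + \left(\frac{7}{2} - \frac{11739}{8}\right)} = \frac{1}{-82377 - \frac{11711}{8}} = \frac{1}{- \frac{670727}{8}} = - \frac{8}{670727}$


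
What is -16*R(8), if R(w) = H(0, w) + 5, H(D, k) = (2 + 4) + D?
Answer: -176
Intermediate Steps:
H(D, k) = 6 + D
R(w) = 11 (R(w) = (6 + 0) + 5 = 6 + 5 = 11)
-16*R(8) = -16*11 = -176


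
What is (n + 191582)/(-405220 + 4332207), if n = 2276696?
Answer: 2468278/3926987 ≈ 0.62854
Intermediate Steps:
(n + 191582)/(-405220 + 4332207) = (2276696 + 191582)/(-405220 + 4332207) = 2468278/3926987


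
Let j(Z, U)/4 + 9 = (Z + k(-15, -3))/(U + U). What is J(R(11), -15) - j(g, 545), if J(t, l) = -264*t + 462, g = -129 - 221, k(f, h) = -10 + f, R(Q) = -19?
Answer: 601176/109 ≈ 5515.4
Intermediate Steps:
g = -350
j(Z, U) = -36 + 2*(-25 + Z)/U (j(Z, U) = -36 + 4*((Z + (-10 - 15))/(U + U)) = -36 + 4*((Z - 25)/((2*U))) = -36 + 4*((-25 + Z)*(1/(2*U))) = -36 + 4*((-25 + Z)/(2*U)) = -36 + 2*(-25 + Z)/U)
J(t, l) = 462 - 264*t
J(R(11), -15) - j(g, 545) = (462 - 264*(-19)) - 2*(-25 - 350 - 18*545)/545 = (462 + 5016) - 2*(-25 - 350 - 9810)/545 = 5478 - 2*(-10185)/545 = 5478 - 1*(-4074/109) = 5478 + 4074/109 = 601176/109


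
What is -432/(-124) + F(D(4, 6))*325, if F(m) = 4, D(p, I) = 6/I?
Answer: 40408/31 ≈ 1303.5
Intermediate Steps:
-432/(-124) + F(D(4, 6))*325 = -432/(-124) + 4*325 = -432*(-1/124) + 1300 = 108/31 + 1300 = 40408/31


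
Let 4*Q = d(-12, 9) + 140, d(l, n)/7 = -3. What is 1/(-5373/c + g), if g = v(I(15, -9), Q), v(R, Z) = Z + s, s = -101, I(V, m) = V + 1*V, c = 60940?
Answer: -15235/1086837 ≈ -0.014018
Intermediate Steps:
d(l, n) = -21 (d(l, n) = 7*(-3) = -21)
I(V, m) = 2*V (I(V, m) = V + V = 2*V)
Q = 119/4 (Q = (-21 + 140)/4 = (¼)*119 = 119/4 ≈ 29.750)
v(R, Z) = -101 + Z (v(R, Z) = Z - 101 = -101 + Z)
g = -285/4 (g = -101 + 119/4 = -285/4 ≈ -71.250)
1/(-5373/c + g) = 1/(-5373/60940 - 285/4) = 1/(-1086837/15235) = -15235/1086837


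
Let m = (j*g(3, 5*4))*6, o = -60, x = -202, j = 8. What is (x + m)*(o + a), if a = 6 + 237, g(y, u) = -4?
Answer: -72102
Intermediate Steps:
a = 243
m = -192 (m = (8*(-4))*6 = -32*6 = -192)
(x + m)*(o + a) = (-202 - 192)*(-60 + 243) = -394*183 = -72102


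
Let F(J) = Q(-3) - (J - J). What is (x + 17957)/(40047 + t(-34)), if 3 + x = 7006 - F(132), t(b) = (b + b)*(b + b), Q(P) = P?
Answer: 24963/44671 ≈ 0.55882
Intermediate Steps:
F(J) = -3 (F(J) = -3 - (J - J) = -3 - 1*0 = -3 + 0 = -3)
t(b) = 4*b**2 (t(b) = (2*b)*(2*b) = 4*b**2)
x = 7006 (x = -3 + (7006 - 1*(-3)) = -3 + (7006 + 3) = -3 + 7009 = 7006)
(x + 17957)/(40047 + t(-34)) = (7006 + 17957)/(40047 + 4*(-34)**2) = 24963/(40047 + 4*1156) = 24963/(40047 + 4624) = 24963/44671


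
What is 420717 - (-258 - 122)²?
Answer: 276317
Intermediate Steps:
420717 - (-258 - 122)² = 420717 - 1*(-380)² = 420717 - 1*144400 = 420717 - 144400 = 276317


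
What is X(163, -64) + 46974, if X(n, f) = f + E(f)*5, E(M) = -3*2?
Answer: 46880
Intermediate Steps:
E(M) = -6
X(n, f) = -30 + f (X(n, f) = f - 6*5 = f - 30 = -30 + f)
X(163, -64) + 46974 = (-30 - 64) + 46974 = -94 + 46974 = 46880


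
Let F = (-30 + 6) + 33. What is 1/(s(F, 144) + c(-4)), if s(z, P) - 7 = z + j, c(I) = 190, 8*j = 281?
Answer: 8/1929 ≈ 0.0041472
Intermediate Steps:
j = 281/8 (j = (⅛)*281 = 281/8 ≈ 35.125)
F = 9 (F = -24 + 33 = 9)
s(z, P) = 337/8 + z (s(z, P) = 7 + (z + 281/8) = 7 + (281/8 + z) = 337/8 + z)
1/(s(F, 144) + c(-4)) = 1/((337/8 + 9) + 190) = 1/(409/8 + 190) = 1/(1929/8) = 8/1929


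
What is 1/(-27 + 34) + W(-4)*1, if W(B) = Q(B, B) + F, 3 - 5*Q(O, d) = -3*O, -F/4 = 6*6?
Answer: -5098/35 ≈ -145.66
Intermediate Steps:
F = -144 (F = -24*6 = -4*36 = -144)
Q(O, d) = 3/5 + 3*O/5 (Q(O, d) = 3/5 - (-3)*O/5 = 3/5 + 3*O/5)
W(B) = -717/5 + 3*B/5 (W(B) = (3/5 + 3*B/5) - 144 = -717/5 + 3*B/5)
1/(-27 + 34) + W(-4)*1 = 1/(-27 + 34) + (-717/5 + (3/5)*(-4))*1 = 1/7 + (-717/5 - 12/5)*1 = 1/7 - 729/5*1 = 1/7 - 729/5 = -5098/35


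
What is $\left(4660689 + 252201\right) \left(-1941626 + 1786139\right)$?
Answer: $-763890527430$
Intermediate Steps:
$\left(4660689 + 252201\right) \left(-1941626 + 1786139\right) = 4912890 \left(-155487\right) = -763890527430$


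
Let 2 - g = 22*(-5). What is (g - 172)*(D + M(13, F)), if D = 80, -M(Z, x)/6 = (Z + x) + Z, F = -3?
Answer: 3480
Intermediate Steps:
M(Z, x) = -12*Z - 6*x (M(Z, x) = -6*((Z + x) + Z) = -6*(x + 2*Z) = -12*Z - 6*x)
g = 112 (g = 2 - 22*(-5) = 2 - 1*(-110) = 2 + 110 = 112)
(g - 172)*(D + M(13, F)) = (112 - 172)*(80 + (-12*13 - 6*(-3))) = -60*(80 + (-156 + 18)) = -60*(80 - 138) = -60*(-58) = 3480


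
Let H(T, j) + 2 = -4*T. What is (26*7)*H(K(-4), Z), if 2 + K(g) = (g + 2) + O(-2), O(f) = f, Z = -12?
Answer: 4004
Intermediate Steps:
K(g) = -2 + g (K(g) = -2 + ((g + 2) - 2) = -2 + ((2 + g) - 2) = -2 + g)
H(T, j) = -2 - 4*T
(26*7)*H(K(-4), Z) = (26*7)*(-2 - 4*(-2 - 4)) = 182*(-2 - 4*(-6)) = 182*(-2 + 24) = 182*22 = 4004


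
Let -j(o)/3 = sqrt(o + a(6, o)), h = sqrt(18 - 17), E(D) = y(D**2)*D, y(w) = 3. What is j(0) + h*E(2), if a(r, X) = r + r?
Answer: 6 - 6*sqrt(3) ≈ -4.3923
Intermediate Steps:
a(r, X) = 2*r
E(D) = 3*D
h = 1 (h = sqrt(1) = 1)
j(o) = -3*sqrt(12 + o) (j(o) = -3*sqrt(o + 2*6) = -3*sqrt(o + 12) = -3*sqrt(12 + o))
j(0) + h*E(2) = -3*sqrt(12 + 0) + 1*(3*2) = -6*sqrt(3) + 1*6 = -6*sqrt(3) + 6 = 6 - 6*sqrt(3)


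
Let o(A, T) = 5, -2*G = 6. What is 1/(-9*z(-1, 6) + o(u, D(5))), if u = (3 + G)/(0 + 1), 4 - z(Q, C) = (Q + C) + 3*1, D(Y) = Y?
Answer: 1/41 ≈ 0.024390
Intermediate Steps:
G = -3 (G = -½*6 = -3)
z(Q, C) = 1 - C - Q (z(Q, C) = 4 - ((Q + C) + 3*1) = 4 - ((C + Q) + 3) = 4 - (3 + C + Q) = 4 + (-3 - C - Q) = 1 - C - Q)
u = 0 (u = (3 - 3)/(0 + 1) = 0/1 = 0*1 = 0)
1/(-9*z(-1, 6) + o(u, D(5))) = 1/(-9*(1 - 1*6 - 1*(-1)) + 5) = 1/(-9*(1 - 6 + 1) + 5) = 1/(-9*(-4) + 5) = 1/(36 + 5) = 1/41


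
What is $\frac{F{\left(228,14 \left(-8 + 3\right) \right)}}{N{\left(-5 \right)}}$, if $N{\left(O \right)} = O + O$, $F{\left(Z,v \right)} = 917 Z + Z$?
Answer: $- \frac{104652}{5} \approx -20930.0$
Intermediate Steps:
$F{\left(Z,v \right)} = 918 Z$
$N{\left(O \right)} = 2 O$
$\frac{F{\left(228,14 \left(-8 + 3\right) \right)}}{N{\left(-5 \right)}} = \frac{918 \cdot 228}{2 \left(-5\right)} = \frac{209304}{-10} = 209304 \left(- \frac{1}{10}\right) = - \frac{104652}{5}$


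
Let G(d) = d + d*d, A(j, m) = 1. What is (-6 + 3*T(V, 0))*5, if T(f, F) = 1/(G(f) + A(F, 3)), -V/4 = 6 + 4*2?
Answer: -30805/1027 ≈ -29.995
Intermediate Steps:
V = -56 (V = -4*(6 + 4*2) = -4*(6 + 8) = -4*14 = -56)
G(d) = d + d²
T(f, F) = 1/(1 + f*(1 + f)) (T(f, F) = 1/(f*(1 + f) + 1) = 1/(1 + f*(1 + f)))
(-6 + 3*T(V, 0))*5 = (-6 + 3/(1 - 56*(1 - 56)))*5 = (-6 + 3/(1 - 56*(-55)))*5 = (-6 + 3/(1 + 3080))*5 = (-6 + 3/3081)*5 = (-6 + 3*(1/3081))*5 = (-6 + 1/1027)*5 = -6161/1027*5 = -30805/1027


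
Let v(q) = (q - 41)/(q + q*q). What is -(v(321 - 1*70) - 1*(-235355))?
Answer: -354444635/1506 ≈ -2.3536e+5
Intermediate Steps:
v(q) = (-41 + q)/(q + q²)
-(v(321 - 1*70) - 1*(-235355)) = -((-41 + (321 - 1*70))/((321 - 1*70)*(1 + (321 - 1*70))) - 1*(-235355)) = -((-41 + (321 - 70))/((321 - 70)*(1 + (321 - 70))) + 235355) = -((-41 + 251)/(251*(1 + 251)) + 235355) = -((1/251)*210/252 + 235355) = -((1/251)*(1/252)*210 + 235355) = -(5/1506 + 235355) = -1*354444635/1506 = -354444635/1506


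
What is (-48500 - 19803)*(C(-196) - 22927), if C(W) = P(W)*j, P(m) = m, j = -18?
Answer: 1325009897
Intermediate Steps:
C(W) = -18*W (C(W) = W*(-18) = -18*W)
(-48500 - 19803)*(C(-196) - 22927) = (-48500 - 19803)*(-18*(-196) - 22927) = -68303*(3528 - 22927) = -68303*(-19399) = 1325009897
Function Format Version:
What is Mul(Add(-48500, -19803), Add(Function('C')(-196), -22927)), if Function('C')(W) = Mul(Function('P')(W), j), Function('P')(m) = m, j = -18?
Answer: 1325009897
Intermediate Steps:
Function('C')(W) = Mul(-18, W) (Function('C')(W) = Mul(W, -18) = Mul(-18, W))
Mul(Add(-48500, -19803), Add(Function('C')(-196), -22927)) = Mul(Add(-48500, -19803), Add(Mul(-18, -196), -22927)) = Mul(-68303, Add(3528, -22927)) = Mul(-68303, -19399) = 1325009897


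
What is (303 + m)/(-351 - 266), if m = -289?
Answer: -14/617 ≈ -0.022690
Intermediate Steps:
(303 + m)/(-351 - 266) = (303 - 289)/(-351 - 266) = 14/(-617) = 14*(-1/617) = -14/617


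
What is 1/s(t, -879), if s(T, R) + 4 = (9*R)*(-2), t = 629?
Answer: 1/15818 ≈ 6.3219e-5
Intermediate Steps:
s(T, R) = -4 - 18*R (s(T, R) = -4 + (9*R)*(-2) = -4 - 18*R)
1/s(t, -879) = 1/(-4 - 18*(-879)) = 1/(-4 + 15822) = 1/15818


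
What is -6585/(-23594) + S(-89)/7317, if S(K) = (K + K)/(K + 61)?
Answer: 169163524/604230543 ≈ 0.27997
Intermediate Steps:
S(K) = 2*K/(61 + K) (S(K) = (2*K)/(61 + K) = 2*K/(61 + K))
-6585/(-23594) + S(-89)/7317 = -6585/(-23594) + (2*(-89)/(61 - 89))/7317 = -6585*(-1/23594) + (2*(-89)/(-28))*(1/7317) = 6585/23594 + (2*(-89)*(-1/28))*(1/7317) = 6585/23594 + (89/14)*(1/7317) = 6585/23594 + 89/102438 = 169163524/604230543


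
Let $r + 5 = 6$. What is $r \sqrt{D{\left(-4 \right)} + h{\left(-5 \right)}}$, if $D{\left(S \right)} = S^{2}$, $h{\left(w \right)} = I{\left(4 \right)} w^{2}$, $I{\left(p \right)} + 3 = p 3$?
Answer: $\sqrt{241} \approx 15.524$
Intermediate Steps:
$I{\left(p \right)} = -3 + 3 p$ ($I{\left(p \right)} = -3 + p 3 = -3 + 3 p$)
$r = 1$ ($r = -5 + 6 = 1$)
$h{\left(w \right)} = 9 w^{2}$ ($h{\left(w \right)} = \left(-3 + 3 \cdot 4\right) w^{2} = \left(-3 + 12\right) w^{2} = 9 w^{2}$)
$r \sqrt{D{\left(-4 \right)} + h{\left(-5 \right)}} = 1 \sqrt{\left(-4\right)^{2} + 9 \left(-5\right)^{2}} = 1 \sqrt{16 + 9 \cdot 25} = 1 \sqrt{16 + 225} = 1 \sqrt{241} = \sqrt{241}$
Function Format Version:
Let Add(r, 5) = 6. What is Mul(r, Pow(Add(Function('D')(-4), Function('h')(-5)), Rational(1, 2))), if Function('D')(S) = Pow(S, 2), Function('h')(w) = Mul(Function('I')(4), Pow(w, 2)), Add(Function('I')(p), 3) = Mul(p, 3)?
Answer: Pow(241, Rational(1, 2)) ≈ 15.524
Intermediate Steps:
Function('I')(p) = Add(-3, Mul(3, p)) (Function('I')(p) = Add(-3, Mul(p, 3)) = Add(-3, Mul(3, p)))
r = 1 (r = Add(-5, 6) = 1)
Function('h')(w) = Mul(9, Pow(w, 2)) (Function('h')(w) = Mul(Add(-3, Mul(3, 4)), Pow(w, 2)) = Mul(Add(-3, 12), Pow(w, 2)) = Mul(9, Pow(w, 2)))
Mul(r, Pow(Add(Function('D')(-4), Function('h')(-5)), Rational(1, 2))) = Mul(1, Pow(Add(Pow(-4, 2), Mul(9, Pow(-5, 2))), Rational(1, 2))) = Mul(1, Pow(Add(16, Mul(9, 25)), Rational(1, 2))) = Mul(1, Pow(Add(16, 225), Rational(1, 2))) = Mul(1, Pow(241, Rational(1, 2))) = Pow(241, Rational(1, 2))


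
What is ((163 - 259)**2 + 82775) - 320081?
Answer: -228090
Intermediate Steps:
((163 - 259)**2 + 82775) - 320081 = ((-96)**2 + 82775) - 320081 = (9216 + 82775) - 320081 = 91991 - 320081 = -228090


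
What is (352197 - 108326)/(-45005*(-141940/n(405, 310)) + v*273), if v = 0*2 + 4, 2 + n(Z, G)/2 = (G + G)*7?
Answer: 528956199/1599370973 ≈ 0.33073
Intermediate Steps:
n(Z, G) = -4 + 28*G (n(Z, G) = -4 + 2*((G + G)*7) = -4 + 2*((2*G)*7) = -4 + 2*(14*G) = -4 + 28*G)
v = 4 (v = 0 + 4 = 4)
(352197 - 108326)/(-45005*(-141940/n(405, 310)) + v*273) = (352197 - 108326)/(-45005*(-141940/(-4 + 28*310)) + 4*273) = 243871/(-45005*(-141940/(-4 + 8680)) + 1092) = 243871/(-45005/(8676*(-1/141940)) + 1092) = 243871/(-45005/(-2169/35485) + 1092) = 243871/(-45005*(-35485/2169) + 1092) = 243871/(1597002425/2169 + 1092) = 243871/(1599370973/2169) = 243871*(2169/1599370973) = 528956199/1599370973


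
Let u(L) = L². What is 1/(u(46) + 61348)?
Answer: 1/63464 ≈ 1.5757e-5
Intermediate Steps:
1/(u(46) + 61348) = 1/(46² + 61348) = 1/(2116 + 61348) = 1/63464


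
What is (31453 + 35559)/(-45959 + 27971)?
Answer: -16753/4497 ≈ -3.7254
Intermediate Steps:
(31453 + 35559)/(-45959 + 27971) = 67012/(-17988) = 67012*(-1/17988) = -16753/4497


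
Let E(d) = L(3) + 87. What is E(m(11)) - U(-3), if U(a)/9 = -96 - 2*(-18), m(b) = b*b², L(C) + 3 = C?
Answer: 627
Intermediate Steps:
L(C) = -3 + C
m(b) = b³
E(d) = 87 (E(d) = (-3 + 3) + 87 = 0 + 87 = 87)
U(a) = -540 (U(a) = 9*(-96 - 2*(-18)) = 9*(-96 + 36) = 9*(-60) = -540)
E(m(11)) - U(-3) = 87 - 1*(-540) = 87 + 540 = 627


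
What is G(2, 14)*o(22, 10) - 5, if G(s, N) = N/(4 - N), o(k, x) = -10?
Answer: 9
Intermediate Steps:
G(2, 14)*o(22, 10) - 5 = -1*14/(-4 + 14)*(-10) - 5 = -1*14/10*(-10) - 5 = -1*14*⅒*(-10) - 5 = -7/5*(-10) - 5 = 14 - 5 = 9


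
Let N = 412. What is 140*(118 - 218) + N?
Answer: -13588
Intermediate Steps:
140*(118 - 218) + N = 140*(118 - 218) + 412 = 140*(-100) + 412 = -14000 + 412 = -13588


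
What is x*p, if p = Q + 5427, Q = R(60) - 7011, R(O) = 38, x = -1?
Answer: 1546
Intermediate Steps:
Q = -6973 (Q = 38 - 7011 = -6973)
p = -1546 (p = -6973 + 5427 = -1546)
x*p = -1*(-1546) = 1546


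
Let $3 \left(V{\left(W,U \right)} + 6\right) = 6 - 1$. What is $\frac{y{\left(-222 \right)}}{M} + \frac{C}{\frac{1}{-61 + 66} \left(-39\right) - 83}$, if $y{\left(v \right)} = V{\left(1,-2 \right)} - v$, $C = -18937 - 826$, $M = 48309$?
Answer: $\frac{14321257967}{65796858} \approx 217.66$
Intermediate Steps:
$V{\left(W,U \right)} = - \frac{13}{3}$ ($V{\left(W,U \right)} = -6 + \frac{6 - 1}{3} = -6 + \frac{1}{3} \cdot 5 = -6 + \frac{5}{3} = - \frac{13}{3}$)
$C = -19763$
$y{\left(v \right)} = - \frac{13}{3} - v$
$\frac{y{\left(-222 \right)}}{M} + \frac{C}{\frac{1}{-61 + 66} \left(-39\right) - 83} = \frac{- \frac{13}{3} - -222}{48309} - \frac{19763}{\frac{1}{-61 + 66} \left(-39\right) - 83} = \left(- \frac{13}{3} + 222\right) \frac{1}{48309} - \frac{19763}{\frac{1}{5} \left(-39\right) - 83} = \frac{653}{3} \cdot \frac{1}{48309} - \frac{19763}{\frac{1}{5} \left(-39\right) - 83} = \frac{653}{144927} - \frac{19763}{- \frac{39}{5} - 83} = \frac{653}{144927} - \frac{19763}{- \frac{454}{5}} = \frac{653}{144927} - - \frac{98815}{454} = \frac{653}{144927} + \frac{98815}{454} = \frac{14321257967}{65796858}$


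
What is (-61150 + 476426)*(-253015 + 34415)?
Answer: -90779333600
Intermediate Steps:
(-61150 + 476426)*(-253015 + 34415) = 415276*(-218600) = -90779333600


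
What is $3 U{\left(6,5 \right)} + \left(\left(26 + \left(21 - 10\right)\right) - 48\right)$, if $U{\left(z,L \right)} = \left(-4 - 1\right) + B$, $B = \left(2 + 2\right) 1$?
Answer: $-14$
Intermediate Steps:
$B = 4$ ($B = 4 \cdot 1 = 4$)
$U{\left(z,L \right)} = -1$ ($U{\left(z,L \right)} = \left(-4 - 1\right) + 4 = -5 + 4 = -1$)
$3 U{\left(6,5 \right)} + \left(\left(26 + \left(21 - 10\right)\right) - 48\right) = 3 \left(-1\right) + \left(\left(26 + \left(21 - 10\right)\right) - 48\right) = -3 + \left(\left(26 + \left(21 - 10\right)\right) - 48\right) = -3 + \left(\left(26 + 11\right) - 48\right) = -3 + \left(37 - 48\right) = -3 - 11 = -14$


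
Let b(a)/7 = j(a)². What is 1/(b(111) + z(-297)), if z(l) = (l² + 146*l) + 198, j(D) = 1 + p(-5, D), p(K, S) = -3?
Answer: 1/45073 ≈ 2.2186e-5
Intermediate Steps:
j(D) = -2 (j(D) = 1 - 3 = -2)
b(a) = 28 (b(a) = 7*(-2)² = 7*4 = 28)
z(l) = 198 + l² + 146*l
1/(b(111) + z(-297)) = 1/(28 + (198 + (-297)² + 146*(-297))) = 1/(28 + (198 + 88209 - 43362)) = 1/(28 + 45045) = 1/45073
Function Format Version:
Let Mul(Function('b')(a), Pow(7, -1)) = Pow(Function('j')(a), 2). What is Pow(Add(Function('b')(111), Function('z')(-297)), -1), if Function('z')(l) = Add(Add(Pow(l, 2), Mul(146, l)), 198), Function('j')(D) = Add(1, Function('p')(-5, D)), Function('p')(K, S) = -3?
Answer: Rational(1, 45073) ≈ 2.2186e-5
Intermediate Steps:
Function('j')(D) = -2 (Function('j')(D) = Add(1, -3) = -2)
Function('b')(a) = 28 (Function('b')(a) = Mul(7, Pow(-2, 2)) = Mul(7, 4) = 28)
Function('z')(l) = Add(198, Pow(l, 2), Mul(146, l))
Pow(Add(Function('b')(111), Function('z')(-297)), -1) = Pow(Add(28, Add(198, Pow(-297, 2), Mul(146, -297))), -1) = Pow(Add(28, Add(198, 88209, -43362)), -1) = Pow(Add(28, 45045), -1) = Pow(45073, -1) = Rational(1, 45073)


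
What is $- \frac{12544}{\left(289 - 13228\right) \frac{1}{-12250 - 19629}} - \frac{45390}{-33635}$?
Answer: $- \frac{2689943753710}{87040653} \approx -30904.0$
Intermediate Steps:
$- \frac{12544}{\left(289 - 13228\right) \frac{1}{-12250 - 19629}} - \frac{45390}{-33635} = - \frac{12544}{\left(-12939\right) \frac{1}{-31879}} - - \frac{9078}{6727} = - \frac{12544}{\left(-12939\right) \left(- \frac{1}{31879}\right)} + \frac{9078}{6727} = - \frac{12544}{\frac{12939}{31879}} + \frac{9078}{6727} = \left(-12544\right) \frac{31879}{12939} + \frac{9078}{6727} = - \frac{399890176}{12939} + \frac{9078}{6727} = - \frac{2689943753710}{87040653}$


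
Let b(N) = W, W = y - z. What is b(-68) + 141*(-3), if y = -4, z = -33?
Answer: -394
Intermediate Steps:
W = 29 (W = -4 - 1*(-33) = -4 + 33 = 29)
b(N) = 29
b(-68) + 141*(-3) = 29 + 141*(-3) = 29 - 423 = -394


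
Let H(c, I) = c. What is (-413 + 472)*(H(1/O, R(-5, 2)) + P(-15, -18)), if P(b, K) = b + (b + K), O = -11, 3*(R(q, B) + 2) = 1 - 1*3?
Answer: -31211/11 ≈ -2837.4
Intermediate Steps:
R(q, B) = -8/3 (R(q, B) = -2 + (1 - 1*3)/3 = -2 + (1 - 3)/3 = -2 + (⅓)*(-2) = -2 - ⅔ = -8/3)
P(b, K) = K + 2*b (P(b, K) = b + (K + b) = K + 2*b)
(-413 + 472)*(H(1/O, R(-5, 2)) + P(-15, -18)) = (-413 + 472)*(1/(-11) + (-18 + 2*(-15))) = 59*(-1/11 + (-18 - 30)) = 59*(-1/11 - 48) = 59*(-529/11) = -31211/11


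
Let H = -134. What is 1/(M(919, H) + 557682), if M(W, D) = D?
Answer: 1/557548 ≈ 1.7936e-6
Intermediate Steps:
1/(M(919, H) + 557682) = 1/(-134 + 557682) = 1/557548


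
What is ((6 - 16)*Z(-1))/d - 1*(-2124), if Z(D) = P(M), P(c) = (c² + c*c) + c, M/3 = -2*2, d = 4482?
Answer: 1586168/747 ≈ 2123.4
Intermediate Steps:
M = -12 (M = 3*(-2*2) = 3*(-4) = -12)
P(c) = c + 2*c² (P(c) = (c² + c²) + c = 2*c² + c = c + 2*c²)
Z(D) = 276 (Z(D) = -12*(1 + 2*(-12)) = -12*(1 - 24) = -12*(-23) = 276)
((6 - 16)*Z(-1))/d - 1*(-2124) = ((6 - 16)*276)/4482 - 1*(-2124) = -10*276*(1/4482) + 2124 = -2760*1/4482 + 2124 = -460/747 + 2124 = 1586168/747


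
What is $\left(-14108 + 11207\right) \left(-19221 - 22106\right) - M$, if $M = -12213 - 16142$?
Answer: $119917982$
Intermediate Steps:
$M = -28355$ ($M = -12213 - 16142 = -28355$)
$\left(-14108 + 11207\right) \left(-19221 - 22106\right) - M = \left(-14108 + 11207\right) \left(-19221 - 22106\right) - -28355 = \left(-2901\right) \left(-41327\right) + 28355 = 119889627 + 28355 = 119917982$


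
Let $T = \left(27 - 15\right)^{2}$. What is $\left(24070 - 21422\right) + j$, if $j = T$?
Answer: $2792$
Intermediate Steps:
$T = 144$ ($T = 12^{2} = 144$)
$j = 144$
$\left(24070 - 21422\right) + j = \left(24070 - 21422\right) + 144 = 2648 + 144 = 2792$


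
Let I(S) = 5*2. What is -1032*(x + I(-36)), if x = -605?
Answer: 614040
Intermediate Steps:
I(S) = 10
-1032*(x + I(-36)) = -1032*(-605 + 10) = -1032*(-595) = 614040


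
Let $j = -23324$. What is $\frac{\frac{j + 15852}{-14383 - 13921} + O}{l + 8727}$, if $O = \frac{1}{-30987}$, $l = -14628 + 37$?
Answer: $- \frac{1808645}{40180130199} \approx -4.5013 \cdot 10^{-5}$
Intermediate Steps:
$l = -14591$
$O = - \frac{1}{30987} \approx -3.2272 \cdot 10^{-5}$
$\frac{\frac{j + 15852}{-14383 - 13921} + O}{l + 8727} = \frac{\frac{-23324 + 15852}{-14383 - 13921} - \frac{1}{30987}}{-14591 + 8727} = \frac{- \frac{7472}{-28304} - \frac{1}{30987}}{-5864} = \left(\left(-7472\right) \left(- \frac{1}{28304}\right) - \frac{1}{30987}\right) \left(- \frac{1}{5864}\right) = \left(\frac{467}{1769} - \frac{1}{30987}\right) \left(- \frac{1}{5864}\right) = \frac{14469160}{54816003} \left(- \frac{1}{5864}\right) = - \frac{1808645}{40180130199}$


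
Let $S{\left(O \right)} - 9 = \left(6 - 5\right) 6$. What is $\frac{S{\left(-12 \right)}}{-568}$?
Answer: $- \frac{15}{568} \approx -0.026408$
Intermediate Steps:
$S{\left(O \right)} = 15$ ($S{\left(O \right)} = 9 + \left(6 - 5\right) 6 = 9 + 1 \cdot 6 = 9 + 6 = 15$)
$\frac{S{\left(-12 \right)}}{-568} = \frac{15}{-568} = 15 \left(- \frac{1}{568}\right) = - \frac{15}{568}$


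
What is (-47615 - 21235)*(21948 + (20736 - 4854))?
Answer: -2604595500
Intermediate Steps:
(-47615 - 21235)*(21948 + (20736 - 4854)) = -68850*(21948 + 15882) = -68850*37830 = -2604595500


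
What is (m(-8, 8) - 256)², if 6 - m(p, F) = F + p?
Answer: 62500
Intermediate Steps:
m(p, F) = 6 - F - p (m(p, F) = 6 - (F + p) = 6 + (-F - p) = 6 - F - p)
(m(-8, 8) - 256)² = ((6 - 1*8 - 1*(-8)) - 256)² = ((6 - 8 + 8) - 256)² = (6 - 256)² = (-250)² = 62500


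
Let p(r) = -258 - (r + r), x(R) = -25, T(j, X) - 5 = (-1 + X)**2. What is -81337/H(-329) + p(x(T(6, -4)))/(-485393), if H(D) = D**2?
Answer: -39457896313/52539423713 ≈ -0.75101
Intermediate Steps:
T(j, X) = 5 + (-1 + X)**2
p(r) = -258 - 2*r
-81337/H(-329) + p(x(T(6, -4)))/(-485393) = -81337/((-329)**2) + (-258 - 2*(-25))/(-485393) = -81337/108241 + (-258 + 50)*(-1/485393) = -81337*1/108241 - 208*(-1/485393) = -81337/108241 + 208/485393 = -39457896313/52539423713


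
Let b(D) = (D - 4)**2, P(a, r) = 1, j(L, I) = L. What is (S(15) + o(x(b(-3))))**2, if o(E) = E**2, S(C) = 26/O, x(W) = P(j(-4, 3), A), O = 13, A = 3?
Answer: 9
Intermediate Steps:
b(D) = (-4 + D)**2
x(W) = 1
S(C) = 2 (S(C) = 26/13 = 26*(1/13) = 2)
(S(15) + o(x(b(-3))))**2 = (2 + 1**2)**2 = (2 + 1)**2 = 3**2 = 9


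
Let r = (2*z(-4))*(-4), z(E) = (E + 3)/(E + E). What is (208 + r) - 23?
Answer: 184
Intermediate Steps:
z(E) = (3 + E)/(2*E) (z(E) = (3 + E)/((2*E)) = (3 + E)*(1/(2*E)) = (3 + E)/(2*E))
r = -1 (r = (2*((½)*(3 - 4)/(-4)))*(-4) = (2*((½)*(-¼)*(-1)))*(-4) = (2*(⅛))*(-4) = (¼)*(-4) = -1)
(208 + r) - 23 = (208 - 1) - 23 = 207 - 23 = 184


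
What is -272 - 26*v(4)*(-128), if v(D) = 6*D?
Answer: 79600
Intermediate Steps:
-272 - 26*v(4)*(-128) = -272 - 156*4*(-128) = -272 - 26*24*(-128) = -272 - 624*(-128) = -272 + 79872 = 79600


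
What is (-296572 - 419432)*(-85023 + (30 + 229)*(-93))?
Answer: 78123196440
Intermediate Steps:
(-296572 - 419432)*(-85023 + (30 + 229)*(-93)) = -716004*(-85023 + 259*(-93)) = -716004*(-85023 - 24087) = -716004*(-109110) = 78123196440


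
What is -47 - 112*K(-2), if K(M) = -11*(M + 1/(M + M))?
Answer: -2819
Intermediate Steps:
K(M) = -11*M - 11/(2*M) (K(M) = -11*(M + 1/(2*M)) = -11*M - 11/(2*M))
-47 - 112*K(-2) = -47 - 112*(-11*(-2) - 11/2/(-2)) = -47 - 112*(22 - 11/2*(-1/2)) = -47 - 112*(22 + 11/4) = -47 - 112*99/4 = -47 - 2772 = -2819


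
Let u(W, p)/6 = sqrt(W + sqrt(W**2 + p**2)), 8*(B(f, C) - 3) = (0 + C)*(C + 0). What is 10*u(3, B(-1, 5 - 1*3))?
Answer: 30*sqrt(12 + 2*sqrt(85)) ≈ 165.51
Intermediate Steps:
B(f, C) = 3 + C**2/8 (B(f, C) = 3 + ((0 + C)*(C + 0))/8 = 3 + (C*C)/8 = 3 + C**2/8)
u(W, p) = 6*sqrt(W + sqrt(W**2 + p**2))
10*u(3, B(-1, 5 - 1*3)) = 10*(6*sqrt(3 + sqrt(3**2 + (3 + (5 - 1*3)**2/8)**2))) = 10*(6*sqrt(3 + sqrt(9 + (3 + (5 - 3)**2/8)**2))) = 10*(6*sqrt(3 + sqrt(9 + (3 + (1/8)*2**2)**2))) = 10*(6*sqrt(3 + sqrt(9 + (3 + (1/8)*4)**2))) = 10*(6*sqrt(3 + sqrt(9 + (3 + 1/2)**2))) = 10*(6*sqrt(3 + sqrt(9 + (7/2)**2))) = 10*(6*sqrt(3 + sqrt(9 + 49/4))) = 10*(6*sqrt(3 + sqrt(85/4))) = 10*(6*sqrt(3 + sqrt(85)/2)) = 60*sqrt(3 + sqrt(85)/2)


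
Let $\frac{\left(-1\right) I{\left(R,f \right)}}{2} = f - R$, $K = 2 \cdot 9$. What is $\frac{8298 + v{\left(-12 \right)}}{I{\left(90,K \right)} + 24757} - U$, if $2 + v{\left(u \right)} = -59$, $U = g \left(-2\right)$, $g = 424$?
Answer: $\frac{21124285}{24901} \approx 848.33$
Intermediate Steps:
$K = 18$
$I{\left(R,f \right)} = - 2 f + 2 R$ ($I{\left(R,f \right)} = - 2 \left(f - R\right) = - 2 f + 2 R$)
$U = -848$ ($U = 424 \left(-2\right) = -848$)
$v{\left(u \right)} = -61$ ($v{\left(u \right)} = -2 - 59 = -61$)
$\frac{8298 + v{\left(-12 \right)}}{I{\left(90,K \right)} + 24757} - U = \frac{8298 - 61}{\left(\left(-2\right) 18 + 2 \cdot 90\right) + 24757} - -848 = \frac{8237}{\left(-36 + 180\right) + 24757} + 848 = \frac{8237}{144 + 24757} + 848 = \frac{8237}{24901} + 848 = \frac{21124285}{24901}$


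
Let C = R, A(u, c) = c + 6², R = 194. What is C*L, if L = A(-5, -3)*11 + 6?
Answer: 71586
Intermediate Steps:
A(u, c) = 36 + c (A(u, c) = c + 36 = 36 + c)
C = 194
L = 369 (L = (36 - 3)*11 + 6 = 33*11 + 6 = 363 + 6 = 369)
C*L = 194*369 = 71586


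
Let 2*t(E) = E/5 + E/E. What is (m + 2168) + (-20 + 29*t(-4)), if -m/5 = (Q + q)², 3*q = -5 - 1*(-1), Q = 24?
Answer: -37619/90 ≈ -417.99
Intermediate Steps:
q = -4/3 (q = (-5 - 1*(-1))/3 = (-5 + 1)/3 = (⅓)*(-4) = -4/3 ≈ -1.3333)
t(E) = ½ + E/10 (t(E) = (E/5 + E/E)/2 = (E*(⅕) + 1)/2 = (E/5 + 1)/2 = (1 + E/5)/2 = ½ + E/10)
m = -23120/9 (m = -5*(24 - 4/3)² = -5*(68/3)² = -5*4624/9 = -23120/9 ≈ -2568.9)
(m + 2168) + (-20 + 29*t(-4)) = (-23120/9 + 2168) + (-20 + 29*(½ + (⅒)*(-4))) = -3608/9 + (-20 + 29*(½ - ⅖)) = -3608/9 + (-20 + 29*(⅒)) = -3608/9 + (-20 + 29/10) = -3608/9 - 171/10 = -37619/90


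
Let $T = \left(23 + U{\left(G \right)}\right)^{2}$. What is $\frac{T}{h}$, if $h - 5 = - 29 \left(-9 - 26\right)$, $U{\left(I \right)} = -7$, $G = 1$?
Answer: $\frac{64}{255} \approx 0.25098$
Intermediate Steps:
$h = 1020$ ($h = 5 - 29 \left(-9 - 26\right) = 5 - -1015 = 5 + 1015 = 1020$)
$T = 256$ ($T = \left(23 - 7\right)^{2} = 16^{2} = 256$)
$\frac{T}{h} = \frac{256}{1020} = 256 \cdot \frac{1}{1020} = \frac{64}{255}$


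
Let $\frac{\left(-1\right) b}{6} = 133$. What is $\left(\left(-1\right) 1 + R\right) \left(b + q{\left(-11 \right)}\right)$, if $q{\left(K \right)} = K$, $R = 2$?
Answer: $-809$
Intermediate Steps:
$b = -798$ ($b = \left(-6\right) 133 = -798$)
$\left(\left(-1\right) 1 + R\right) \left(b + q{\left(-11 \right)}\right) = \left(\left(-1\right) 1 + 2\right) \left(-798 - 11\right) = \left(-1 + 2\right) \left(-809\right) = 1 \left(-809\right) = -809$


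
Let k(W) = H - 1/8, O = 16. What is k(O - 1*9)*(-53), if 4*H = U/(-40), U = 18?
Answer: 1007/80 ≈ 12.587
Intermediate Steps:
H = -9/80 (H = (18/(-40))/4 = (18*(-1/40))/4 = (1/4)*(-9/20) = -9/80 ≈ -0.11250)
k(W) = -19/80 (k(W) = -9/80 - 1/8 = -19/80)
k(O - 1*9)*(-53) = -19/80*(-53) = 1007/80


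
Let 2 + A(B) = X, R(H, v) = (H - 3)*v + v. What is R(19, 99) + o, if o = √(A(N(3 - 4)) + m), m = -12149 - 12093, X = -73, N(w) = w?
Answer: 1683 + I*√24317 ≈ 1683.0 + 155.94*I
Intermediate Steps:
m = -24242
R(H, v) = v + v*(-3 + H) (R(H, v) = (-3 + H)*v + v = v*(-3 + H) + v = v + v*(-3 + H))
A(B) = -75 (A(B) = -2 - 73 = -75)
o = I*√24317 (o = √(-75 - 24242) = √(-24317) = I*√24317 ≈ 155.94*I)
R(19, 99) + o = 99*(-2 + 19) + I*√24317 = 99*17 + I*√24317 = 1683 + I*√24317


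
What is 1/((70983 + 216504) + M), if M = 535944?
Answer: 1/823431 ≈ 1.2144e-6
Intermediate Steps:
1/((70983 + 216504) + M) = 1/((70983 + 216504) + 535944) = 1/(287487 + 535944) = 1/823431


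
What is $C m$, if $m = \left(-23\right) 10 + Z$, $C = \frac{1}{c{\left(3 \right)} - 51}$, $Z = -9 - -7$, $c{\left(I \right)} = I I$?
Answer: $\frac{116}{21} \approx 5.5238$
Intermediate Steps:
$c{\left(I \right)} = I^{2}$
$Z = -2$ ($Z = -9 + 7 = -2$)
$C = - \frac{1}{42}$ ($C = \frac{1}{3^{2} - 51} = \frac{1}{9 - 51} = \frac{1}{-42} = - \frac{1}{42} \approx -0.02381$)
$m = -232$ ($m = \left(-23\right) 10 - 2 = -230 - 2 = -232$)
$C m = \left(- \frac{1}{42}\right) \left(-232\right) = \frac{116}{21}$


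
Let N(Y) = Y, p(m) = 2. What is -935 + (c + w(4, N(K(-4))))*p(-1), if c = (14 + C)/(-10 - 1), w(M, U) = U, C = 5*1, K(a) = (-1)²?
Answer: -10301/11 ≈ -936.45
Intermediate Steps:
K(a) = 1
C = 5
c = -19/11 (c = (14 + 5)/(-10 - 1) = 19/(-11) = 19*(-1/11) = -19/11 ≈ -1.7273)
-935 + (c + w(4, N(K(-4))))*p(-1) = -935 + (-19/11 + 1)*2 = -935 - 8/11*2 = -935 - 16/11 = -10301/11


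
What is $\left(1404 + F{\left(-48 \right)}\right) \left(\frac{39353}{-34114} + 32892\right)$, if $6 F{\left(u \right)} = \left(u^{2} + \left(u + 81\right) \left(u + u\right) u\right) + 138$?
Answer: $\frac{30468950986925}{34114} \approx 8.9315 \cdot 10^{8}$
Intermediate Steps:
$F{\left(u \right)} = 23 + \frac{u^{2}}{6} + \frac{u^{2} \left(81 + u\right)}{3}$ ($F{\left(u \right)} = \frac{\left(u^{2} + \left(u + 81\right) \left(u + u\right) u\right) + 138}{6} = \frac{\left(u^{2} + \left(81 + u\right) 2 u u\right) + 138}{6} = \frac{\left(u^{2} + 2 u \left(81 + u\right) u\right) + 138}{6} = \frac{\left(u^{2} + 2 u^{2} \left(81 + u\right)\right) + 138}{6} = \frac{138 + u^{2} + 2 u^{2} \left(81 + u\right)}{6} = 23 + \frac{u^{2}}{6} + \frac{u^{2} \left(81 + u\right)}{3}$)
$\left(1404 + F{\left(-48 \right)}\right) \left(\frac{39353}{-34114} + 32892\right) = \left(1404 + \left(23 + \frac{\left(-48\right)^{3}}{3} + \frac{163 \left(-48\right)^{2}}{6}\right)\right) \left(\frac{39353}{-34114} + 32892\right) = \left(1404 + \left(23 + \frac{1}{3} \left(-110592\right) + \frac{163}{6} \cdot 2304\right)\right) \left(39353 \left(- \frac{1}{34114}\right) + 32892\right) = \left(1404 + \left(23 - 36864 + 62592\right)\right) \left(- \frac{39353}{34114} + 32892\right) = \left(1404 + 25751\right) \frac{1122038335}{34114} = 27155 \cdot \frac{1122038335}{34114} = \frac{30468950986925}{34114}$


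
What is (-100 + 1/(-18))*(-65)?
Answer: 117065/18 ≈ 6503.6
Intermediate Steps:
(-100 + 1/(-18))*(-65) = (-100 - 1/18)*(-65) = -1801/18*(-65) = 117065/18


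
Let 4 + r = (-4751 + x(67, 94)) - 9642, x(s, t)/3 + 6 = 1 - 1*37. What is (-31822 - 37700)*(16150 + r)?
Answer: -113112294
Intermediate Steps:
x(s, t) = -126 (x(s, t) = -18 + 3*(1 - 1*37) = -18 + 3*(1 - 37) = -18 + 3*(-36) = -18 - 108 = -126)
r = -14523 (r = -4 + ((-4751 - 126) - 9642) = -4 + (-4877 - 9642) = -4 - 14519 = -14523)
(-31822 - 37700)*(16150 + r) = (-31822 - 37700)*(16150 - 14523) = -69522*1627 = -113112294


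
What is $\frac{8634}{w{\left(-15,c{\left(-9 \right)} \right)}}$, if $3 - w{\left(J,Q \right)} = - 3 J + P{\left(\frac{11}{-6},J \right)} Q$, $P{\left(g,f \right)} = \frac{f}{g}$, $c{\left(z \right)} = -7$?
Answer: $\frac{15829}{28} \approx 565.32$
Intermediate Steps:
$w{\left(J,Q \right)} = 3 + 3 J + \frac{6 J Q}{11}$ ($w{\left(J,Q \right)} = 3 - \left(- 3 J + \frac{J}{11 \frac{1}{-6}} Q\right) = 3 - \left(- 3 J + \frac{J}{11 \left(- \frac{1}{6}\right)} Q\right) = 3 - \left(- 3 J + \frac{J}{- \frac{11}{6}} Q\right) = 3 - \left(- 3 J + J \left(- \frac{6}{11}\right) Q\right) = 3 - \left(- 3 J + - \frac{6 J}{11} Q\right) = 3 - \left(- 3 J - \frac{6 J Q}{11}\right) = 3 + \left(3 J + \frac{6 J Q}{11}\right) = 3 + 3 J + \frac{6 J Q}{11}$)
$\frac{8634}{w{\left(-15,c{\left(-9 \right)} \right)}} = \frac{8634}{3 + 3 \left(-15\right) + \frac{6}{11} \left(-15\right) \left(-7\right)} = \frac{8634}{3 - 45 + \frac{630}{11}} = \frac{8634}{\frac{168}{11}} = 8634 \cdot \frac{11}{168} = \frac{15829}{28}$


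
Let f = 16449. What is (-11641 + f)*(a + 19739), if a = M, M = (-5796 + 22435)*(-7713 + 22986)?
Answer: 1221939670288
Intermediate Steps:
M = 254127447 (M = 16639*15273 = 254127447)
a = 254127447
(-11641 + f)*(a + 19739) = (-11641 + 16449)*(254127447 + 19739) = 4808*254147186 = 1221939670288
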